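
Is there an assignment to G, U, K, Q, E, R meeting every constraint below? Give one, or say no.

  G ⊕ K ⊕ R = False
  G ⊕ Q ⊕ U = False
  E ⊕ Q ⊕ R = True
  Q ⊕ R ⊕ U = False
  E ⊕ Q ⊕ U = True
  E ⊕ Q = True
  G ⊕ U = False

G = False; U = False; K = False; Q = False; E = True; R = False

G ⊕ K ⊕ R = F ⊕ F ⊕ F = False ✓
G ⊕ Q ⊕ U = F ⊕ F ⊕ F = False ✓
E ⊕ Q ⊕ R = T ⊕ F ⊕ F = True ✓
Q ⊕ R ⊕ U = F ⊕ F ⊕ F = False ✓
E ⊕ Q ⊕ U = T ⊕ F ⊕ F = True ✓
E ⊕ Q = T ⊕ F = True ✓
G ⊕ U = F ⊕ F = False ✓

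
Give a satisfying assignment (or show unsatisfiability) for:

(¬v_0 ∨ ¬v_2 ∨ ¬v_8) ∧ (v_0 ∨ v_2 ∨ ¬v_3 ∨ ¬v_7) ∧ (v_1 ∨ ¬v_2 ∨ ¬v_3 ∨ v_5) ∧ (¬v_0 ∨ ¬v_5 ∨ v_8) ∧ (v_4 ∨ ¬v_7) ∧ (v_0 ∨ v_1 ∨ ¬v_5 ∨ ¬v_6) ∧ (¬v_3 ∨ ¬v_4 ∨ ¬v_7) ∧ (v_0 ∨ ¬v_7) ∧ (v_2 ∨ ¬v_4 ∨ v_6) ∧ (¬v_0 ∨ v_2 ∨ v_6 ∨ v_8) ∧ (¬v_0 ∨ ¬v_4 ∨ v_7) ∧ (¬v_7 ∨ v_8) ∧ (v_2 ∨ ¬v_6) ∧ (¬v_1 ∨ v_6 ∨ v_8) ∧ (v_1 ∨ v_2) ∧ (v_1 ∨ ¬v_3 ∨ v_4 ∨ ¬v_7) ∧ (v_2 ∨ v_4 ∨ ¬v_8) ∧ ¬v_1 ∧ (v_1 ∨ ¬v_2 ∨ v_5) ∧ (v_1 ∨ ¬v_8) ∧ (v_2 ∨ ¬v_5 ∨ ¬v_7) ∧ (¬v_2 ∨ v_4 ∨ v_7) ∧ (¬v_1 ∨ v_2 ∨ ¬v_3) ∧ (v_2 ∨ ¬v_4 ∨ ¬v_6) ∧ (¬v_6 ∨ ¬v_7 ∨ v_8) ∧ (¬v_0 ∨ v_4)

Unit clause (¬v_1) forces v_1 = False.
In (v_1 ∨ ¬v_8) only ¬v_8 is left, so v_8 = False.
In (¬v_7 ∨ v_8) only ¬v_7 is left, so v_7 = False.
In (v_1 ∨ v_2) only v_2 is left, so v_2 = True.
In (v_1 ∨ ¬v_2 ∨ v_5) only v_5 is left, so v_5 = True.
In (¬v_2 ∨ v_4 ∨ v_7) only v_4 is left, so v_4 = True.
In (¬v_0 ∨ ¬v_5 ∨ v_8) only ¬v_0 is left, so v_0 = False.
In (v_0 ∨ v_1 ∨ ¬v_5 ∨ ¬v_6) only ¬v_6 is left, so v_6 = False.
Set v_3 = True.
All clauses satisfied.

v_0=F; v_1=F; v_2=T; v_3=T; v_4=T; v_5=T; v_6=F; v_7=F; v_8=F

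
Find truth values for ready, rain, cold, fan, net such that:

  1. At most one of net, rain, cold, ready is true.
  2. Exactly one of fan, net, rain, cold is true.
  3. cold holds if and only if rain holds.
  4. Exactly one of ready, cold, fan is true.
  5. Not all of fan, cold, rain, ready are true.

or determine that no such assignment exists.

ready = False, rain = False, cold = False, fan = True, net = False

  (1) {net, rain, cold, ready}: 0 true — at most one ✓
  (2) {fan, net, rain, cold}: 1 true — exactly one ✓
  (3) cold=F, rain=F — same ✓
  (4) {ready, cold, fan}: 1 true — exactly one ✓
  (5) {fan, cold, rain, ready}: 1/4 true — not all ✓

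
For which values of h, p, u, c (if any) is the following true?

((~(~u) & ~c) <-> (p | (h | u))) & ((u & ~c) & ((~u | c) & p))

The formula is unsatisfiable.

Case u = True: the formula simplifies to ~c & (~c & (c & p)).
  c = True: the conjunct ~c is False.
  c = False: the conjunct c is False.
Case u = False: the conjunct u is False.
Both cases fail — unsatisfiable.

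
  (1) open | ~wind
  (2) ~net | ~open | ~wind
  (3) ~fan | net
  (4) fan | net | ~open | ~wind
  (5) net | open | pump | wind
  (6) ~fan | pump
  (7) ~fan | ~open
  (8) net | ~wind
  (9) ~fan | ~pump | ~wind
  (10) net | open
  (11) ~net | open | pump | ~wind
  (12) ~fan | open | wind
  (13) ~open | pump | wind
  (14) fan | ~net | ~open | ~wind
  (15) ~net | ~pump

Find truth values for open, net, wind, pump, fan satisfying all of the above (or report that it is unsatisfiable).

open: False, net: True, wind: False, pump: False, fan: False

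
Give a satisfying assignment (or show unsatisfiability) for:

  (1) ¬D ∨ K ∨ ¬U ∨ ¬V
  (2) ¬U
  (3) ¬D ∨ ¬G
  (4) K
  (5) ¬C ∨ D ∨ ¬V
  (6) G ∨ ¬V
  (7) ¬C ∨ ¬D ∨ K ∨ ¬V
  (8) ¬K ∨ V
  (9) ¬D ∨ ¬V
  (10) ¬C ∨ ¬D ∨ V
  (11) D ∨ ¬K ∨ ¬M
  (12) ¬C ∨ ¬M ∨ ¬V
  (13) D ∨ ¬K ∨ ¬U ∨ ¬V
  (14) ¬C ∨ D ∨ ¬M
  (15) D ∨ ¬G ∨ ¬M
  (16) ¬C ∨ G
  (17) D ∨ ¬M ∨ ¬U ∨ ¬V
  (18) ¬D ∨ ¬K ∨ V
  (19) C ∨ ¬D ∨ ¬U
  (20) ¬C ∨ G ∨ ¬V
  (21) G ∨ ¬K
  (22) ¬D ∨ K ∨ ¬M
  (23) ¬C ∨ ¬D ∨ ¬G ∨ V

Unit clause (¬U) forces U = False.
Unit clause (K) forces K = True.
In (¬K ∨ V) only V is left, so V = True.
In (¬D ∨ ¬V) only ¬D is left, so D = False.
In (D ∨ ¬K ∨ ¬M) only ¬M is left, so M = False.
In (G ∨ ¬K) only G is left, so G = True.
In (¬C ∨ D ∨ ¬V) only ¬C is left, so C = False.
All clauses satisfied.

G: True, U: False, C: False, M: False, D: False, V: True, K: True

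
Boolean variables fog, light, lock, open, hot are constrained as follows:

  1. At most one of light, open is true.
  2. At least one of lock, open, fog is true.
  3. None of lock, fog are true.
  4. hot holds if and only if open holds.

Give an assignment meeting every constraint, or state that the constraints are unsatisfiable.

fog: False; light: False; lock: False; open: True; hot: True

  (1) {light, open}: 1 true — at most one ✓
  (2) {lock, open, fog}: 1 true — at least one ✓
  (3) {lock, fog}: 0 true — none ✓
  (4) hot=T, open=T — same ✓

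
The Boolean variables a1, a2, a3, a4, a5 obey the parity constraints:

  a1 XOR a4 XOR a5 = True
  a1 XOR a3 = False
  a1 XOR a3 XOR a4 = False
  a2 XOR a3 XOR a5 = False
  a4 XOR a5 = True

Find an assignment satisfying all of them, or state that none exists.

a1=F; a2=T; a3=F; a4=F; a5=T

a1 XOR a4 XOR a5 = F XOR F XOR T = True ✓
a1 XOR a3 = F XOR F = False ✓
a1 XOR a3 XOR a4 = F XOR F XOR F = False ✓
a2 XOR a3 XOR a5 = T XOR F XOR T = False ✓
a4 XOR a5 = F XOR T = True ✓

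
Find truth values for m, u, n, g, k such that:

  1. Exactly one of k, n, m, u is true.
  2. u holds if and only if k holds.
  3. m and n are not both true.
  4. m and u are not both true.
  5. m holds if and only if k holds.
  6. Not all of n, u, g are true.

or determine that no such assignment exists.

m: False; u: False; n: True; g: False; k: False

  (1) {k, n, m, u}: 1 true — exactly one ✓
  (2) u=F, k=F — same ✓
  (3) m=F, n=T — not both ✓
  (4) m=F, u=F — not both ✓
  (5) m=F, k=F — same ✓
  (6) {n, u, g}: 1/3 true — not all ✓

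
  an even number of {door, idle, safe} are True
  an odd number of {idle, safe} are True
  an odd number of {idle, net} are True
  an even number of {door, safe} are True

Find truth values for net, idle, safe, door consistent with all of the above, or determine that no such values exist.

net=T; idle=F; safe=T; door=T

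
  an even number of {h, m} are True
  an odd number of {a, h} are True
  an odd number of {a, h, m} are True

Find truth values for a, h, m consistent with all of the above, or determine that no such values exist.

a: True, h: False, m: False

{h, m}: 0 true → even ✓
{a, h}: 1 true → odd ✓
{a, h, m}: 1 true → odd ✓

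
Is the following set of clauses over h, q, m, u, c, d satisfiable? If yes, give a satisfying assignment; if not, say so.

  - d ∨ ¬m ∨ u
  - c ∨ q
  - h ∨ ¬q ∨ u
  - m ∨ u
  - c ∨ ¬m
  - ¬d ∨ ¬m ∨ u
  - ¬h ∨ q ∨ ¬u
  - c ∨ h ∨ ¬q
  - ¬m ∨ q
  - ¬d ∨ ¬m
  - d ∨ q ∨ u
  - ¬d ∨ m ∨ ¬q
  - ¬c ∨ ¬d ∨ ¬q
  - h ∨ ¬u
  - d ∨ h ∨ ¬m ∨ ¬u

Try h = False:
  (h ∨ ¬u) forces u = False.
  (h ∨ ¬q ∨ u) forces q = False.
  (c ∨ q) forces c = True.
  (m ∨ u) forces m = True.
  clause (¬m ∨ q) is falsified — backtrack.
So h = True.
Try q = False:
  (c ∨ q) forces c = True.
  (¬h ∨ q ∨ ¬u) forces u = False.
  (m ∨ u) forces m = True.
  clause (¬m ∨ q) is falsified — backtrack.
So q = True.
Set m = False.
  then (m ∨ u) forces u = True.
  then (¬d ∨ m ∨ ¬q) forces d = False.
Set c = False.
All clauses satisfied.

h=T, q=T, m=F, u=T, c=F, d=F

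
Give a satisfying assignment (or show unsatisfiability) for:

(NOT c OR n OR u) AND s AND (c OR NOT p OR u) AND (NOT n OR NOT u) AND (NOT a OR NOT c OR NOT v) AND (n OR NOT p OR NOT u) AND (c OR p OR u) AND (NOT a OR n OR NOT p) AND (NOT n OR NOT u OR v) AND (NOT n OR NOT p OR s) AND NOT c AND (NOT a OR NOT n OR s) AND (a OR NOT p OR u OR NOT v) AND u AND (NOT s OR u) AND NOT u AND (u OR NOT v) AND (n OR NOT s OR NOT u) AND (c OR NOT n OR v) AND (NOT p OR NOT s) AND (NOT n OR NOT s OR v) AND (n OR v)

Case u = True:
  Clause (NOT u) is falsified — contradiction.
Case u = False:
  Clause (u) is falsified — contradiction.
Both cases fail, so the formula is unsatisfiable.

The formula is unsatisfiable.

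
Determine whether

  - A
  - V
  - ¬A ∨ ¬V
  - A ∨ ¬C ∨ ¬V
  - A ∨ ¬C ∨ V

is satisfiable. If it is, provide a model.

Case A = True:
  (V) forces V = True.
  Clause (¬A ∨ ¬V) is falsified — contradiction.
Case A = False:
  Clause (A) is falsified — contradiction.
Both cases fail, so the formula is unsatisfiable.

Unsatisfiable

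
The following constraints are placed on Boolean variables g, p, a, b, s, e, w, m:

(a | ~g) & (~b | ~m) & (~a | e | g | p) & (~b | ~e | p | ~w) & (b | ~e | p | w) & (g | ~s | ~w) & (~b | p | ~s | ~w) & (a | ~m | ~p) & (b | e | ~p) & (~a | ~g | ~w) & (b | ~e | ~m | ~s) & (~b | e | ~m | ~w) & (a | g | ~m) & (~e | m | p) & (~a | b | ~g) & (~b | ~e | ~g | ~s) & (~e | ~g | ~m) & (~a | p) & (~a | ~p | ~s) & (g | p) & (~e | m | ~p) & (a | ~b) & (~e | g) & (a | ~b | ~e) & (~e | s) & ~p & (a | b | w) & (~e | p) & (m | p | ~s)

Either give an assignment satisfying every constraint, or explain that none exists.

Unsatisfiable — no assignment works.

Case p = True:
  Clause (~p) is falsified — contradiction.
Case p = False:
  (~a | p) forces a = False.
  (a | ~g) forces g = False.
  Clause (g | p) is falsified — contradiction.
Both cases fail, so the formula is unsatisfiable.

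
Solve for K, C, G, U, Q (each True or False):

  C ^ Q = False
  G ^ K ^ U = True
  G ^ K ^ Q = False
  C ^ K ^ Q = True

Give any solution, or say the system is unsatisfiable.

K: True; C: False; G: True; U: True; Q: False

C ^ Q = F ^ F = False ✓
G ^ K ^ U = T ^ T ^ T = True ✓
G ^ K ^ Q = T ^ T ^ F = False ✓
C ^ K ^ Q = F ^ T ^ F = True ✓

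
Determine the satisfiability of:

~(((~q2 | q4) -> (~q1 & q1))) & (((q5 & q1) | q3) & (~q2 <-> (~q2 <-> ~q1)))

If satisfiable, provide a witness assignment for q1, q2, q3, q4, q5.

q1: False, q2: True, q3: True, q4: True, q5: False

  ~(((~q2 | q4) -> (~q1 & q1))) = True
    (~q2 | q4) -> (~q1 & q1) = False
      ~q2 | q4 = True
        ~q2 = False
      ~q1 & q1 = False
        ~q1 = True
  ((q5 & q1) | q3) & (~q2 <-> (~q2 <-> ~q1)) = True
    (q5 & q1) | q3 = True
      q5 & q1 = False
    ~q2 <-> (~q2 <-> ~q1) = True
      ~q2 = False
      ~q2 <-> ~q1 = False
        ~q2 = False
        ~q1 = True
Both conjuncts True, so the formula holds.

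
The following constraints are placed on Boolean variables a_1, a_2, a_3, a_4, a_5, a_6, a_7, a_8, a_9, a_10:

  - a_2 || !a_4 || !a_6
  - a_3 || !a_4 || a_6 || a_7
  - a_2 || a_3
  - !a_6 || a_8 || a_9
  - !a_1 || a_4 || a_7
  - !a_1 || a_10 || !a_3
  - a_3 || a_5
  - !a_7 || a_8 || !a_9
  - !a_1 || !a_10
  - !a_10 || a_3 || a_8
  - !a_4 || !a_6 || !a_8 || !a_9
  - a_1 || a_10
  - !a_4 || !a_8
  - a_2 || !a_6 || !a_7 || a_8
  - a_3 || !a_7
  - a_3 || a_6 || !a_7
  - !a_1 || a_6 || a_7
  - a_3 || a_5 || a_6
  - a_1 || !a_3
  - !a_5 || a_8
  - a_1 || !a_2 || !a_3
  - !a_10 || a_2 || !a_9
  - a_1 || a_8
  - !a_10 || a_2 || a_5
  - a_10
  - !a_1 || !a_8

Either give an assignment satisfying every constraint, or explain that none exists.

Unit clause (a_10) forces a_10 = True.
In (!a_1 || !a_10) only !a_1 is left, so a_1 = False.
In (a_1 || !a_3) only !a_3 is left, so a_3 = False.
In (a_1 || a_8) only a_8 is left, so a_8 = True.
In (a_2 || a_3) only a_2 is left, so a_2 = True.
In (a_3 || a_5) only a_5 is left, so a_5 = True.
In (!a_4 || !a_8) only !a_4 is left, so a_4 = False.
In (a_3 || !a_7) only !a_7 is left, so a_7 = False.
Set a_6 = True.
Set a_9 = False.
All clauses satisfied.

a_1 = False; a_2 = True; a_3 = False; a_4 = False; a_5 = True; a_6 = True; a_7 = False; a_8 = True; a_9 = False; a_10 = True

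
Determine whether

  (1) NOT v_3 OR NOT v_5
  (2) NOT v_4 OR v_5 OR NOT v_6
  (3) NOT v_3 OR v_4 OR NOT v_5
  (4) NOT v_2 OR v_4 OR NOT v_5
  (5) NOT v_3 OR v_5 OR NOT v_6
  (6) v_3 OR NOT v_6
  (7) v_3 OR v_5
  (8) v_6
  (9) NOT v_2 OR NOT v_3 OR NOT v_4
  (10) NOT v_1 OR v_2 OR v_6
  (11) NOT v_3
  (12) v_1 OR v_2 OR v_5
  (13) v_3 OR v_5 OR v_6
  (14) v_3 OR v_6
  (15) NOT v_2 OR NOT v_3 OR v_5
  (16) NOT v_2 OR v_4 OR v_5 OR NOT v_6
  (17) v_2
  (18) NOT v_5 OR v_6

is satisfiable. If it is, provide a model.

Case v_3 = True:
  Clause (NOT v_3) is falsified — contradiction.
Case v_3 = False:
  (v_3 OR NOT v_6) forces v_6 = False.
  Clause (v_6) is falsified — contradiction.
Both cases fail, so the formula is unsatisfiable.

No satisfying assignment exists.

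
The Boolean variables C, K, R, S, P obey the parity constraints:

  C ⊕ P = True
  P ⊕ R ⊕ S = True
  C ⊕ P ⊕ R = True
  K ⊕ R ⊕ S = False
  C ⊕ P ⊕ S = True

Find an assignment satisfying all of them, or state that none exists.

C = False, K = False, R = False, S = False, P = True

C ⊕ P = F ⊕ T = True ✓
P ⊕ R ⊕ S = T ⊕ F ⊕ F = True ✓
C ⊕ P ⊕ R = F ⊕ T ⊕ F = True ✓
K ⊕ R ⊕ S = F ⊕ F ⊕ F = False ✓
C ⊕ P ⊕ S = F ⊕ T ⊕ F = True ✓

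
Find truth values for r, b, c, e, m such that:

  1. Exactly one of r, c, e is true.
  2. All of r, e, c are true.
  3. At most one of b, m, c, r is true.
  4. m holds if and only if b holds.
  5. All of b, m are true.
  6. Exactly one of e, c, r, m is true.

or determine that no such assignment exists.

Case b = True:
  (2) forces r = True.
  Constraint (3) is violated (b=T, r=T) — contradiction.
Case b = False:
  Constraint (5) is violated (b=F) — contradiction.
Both cases fail — unsatisfiable.

No satisfying assignment exists.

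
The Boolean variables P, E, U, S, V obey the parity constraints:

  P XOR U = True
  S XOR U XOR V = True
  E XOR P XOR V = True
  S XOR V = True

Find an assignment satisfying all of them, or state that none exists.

P = True, E = False, U = False, S = True, V = False

P XOR U = T XOR F = True ✓
S XOR U XOR V = T XOR F XOR F = True ✓
E XOR P XOR V = F XOR T XOR F = True ✓
S XOR V = T XOR F = True ✓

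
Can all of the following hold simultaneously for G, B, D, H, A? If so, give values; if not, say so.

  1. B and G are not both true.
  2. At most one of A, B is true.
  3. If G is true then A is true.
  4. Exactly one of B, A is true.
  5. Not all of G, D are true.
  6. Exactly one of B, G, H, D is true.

G = False, B = False, D = False, H = True, A = True

  (1) B=F, G=F — not both ✓
  (2) {A, B}: 1 true — at most one ✓
  (3) G=F ⇒ A: vacuous ✓
  (4) {B, A}: 1 true — exactly one ✓
  (5) {G, D}: 0/2 true — not all ✓
  (6) {B, G, H, D}: 1 true — exactly one ✓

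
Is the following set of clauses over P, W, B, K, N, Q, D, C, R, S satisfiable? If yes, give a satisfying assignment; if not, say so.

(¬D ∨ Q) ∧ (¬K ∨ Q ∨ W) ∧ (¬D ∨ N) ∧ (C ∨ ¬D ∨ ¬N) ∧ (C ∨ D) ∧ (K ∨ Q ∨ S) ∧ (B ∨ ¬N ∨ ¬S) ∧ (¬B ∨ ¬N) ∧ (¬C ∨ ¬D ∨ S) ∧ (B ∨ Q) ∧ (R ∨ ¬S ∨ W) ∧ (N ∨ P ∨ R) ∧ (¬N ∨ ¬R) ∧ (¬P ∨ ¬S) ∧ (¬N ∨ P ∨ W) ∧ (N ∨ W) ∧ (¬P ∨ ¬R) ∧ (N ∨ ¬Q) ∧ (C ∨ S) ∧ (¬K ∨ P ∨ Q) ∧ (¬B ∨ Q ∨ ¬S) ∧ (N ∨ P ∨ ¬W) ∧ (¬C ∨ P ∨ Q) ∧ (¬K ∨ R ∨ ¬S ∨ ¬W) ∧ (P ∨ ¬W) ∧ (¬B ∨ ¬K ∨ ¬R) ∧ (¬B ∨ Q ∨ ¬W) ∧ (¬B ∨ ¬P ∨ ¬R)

P: True; W: False; B: False; K: False; N: True; Q: True; D: False; C: True; R: False; S: False

Set P = True.
  then (¬P ∨ ¬S) forces S = False.
  then (¬P ∨ ¬R) forces R = False.
  then (C ∨ S) forces C = True.
  then (¬C ∨ ¬D ∨ S) forces D = False.
Set W = False.
  then (N ∨ W) forces N = True.
  then (¬B ∨ ¬N) forces B = False.
  then (B ∨ Q) forces Q = True.
Set K = False.
All clauses satisfied.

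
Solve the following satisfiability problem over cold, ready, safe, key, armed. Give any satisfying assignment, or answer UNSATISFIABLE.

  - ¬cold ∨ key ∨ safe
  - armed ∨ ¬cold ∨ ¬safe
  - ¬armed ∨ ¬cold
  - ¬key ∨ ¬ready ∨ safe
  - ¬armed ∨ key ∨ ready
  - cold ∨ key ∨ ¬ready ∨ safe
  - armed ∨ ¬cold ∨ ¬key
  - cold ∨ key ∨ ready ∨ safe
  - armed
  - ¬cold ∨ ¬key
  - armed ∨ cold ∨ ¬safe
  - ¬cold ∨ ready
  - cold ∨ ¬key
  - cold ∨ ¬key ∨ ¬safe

cold = False, ready = True, safe = True, key = False, armed = True

Unit clause (armed) forces armed = True.
In (¬armed ∨ ¬cold) only ¬cold is left, so cold = False.
In (cold ∨ ¬key) only ¬key is left, so key = False.
In (¬armed ∨ key ∨ ready) only ready is left, so ready = True.
In (cold ∨ key ∨ ¬ready ∨ safe) only safe is left, so safe = True.
All clauses satisfied.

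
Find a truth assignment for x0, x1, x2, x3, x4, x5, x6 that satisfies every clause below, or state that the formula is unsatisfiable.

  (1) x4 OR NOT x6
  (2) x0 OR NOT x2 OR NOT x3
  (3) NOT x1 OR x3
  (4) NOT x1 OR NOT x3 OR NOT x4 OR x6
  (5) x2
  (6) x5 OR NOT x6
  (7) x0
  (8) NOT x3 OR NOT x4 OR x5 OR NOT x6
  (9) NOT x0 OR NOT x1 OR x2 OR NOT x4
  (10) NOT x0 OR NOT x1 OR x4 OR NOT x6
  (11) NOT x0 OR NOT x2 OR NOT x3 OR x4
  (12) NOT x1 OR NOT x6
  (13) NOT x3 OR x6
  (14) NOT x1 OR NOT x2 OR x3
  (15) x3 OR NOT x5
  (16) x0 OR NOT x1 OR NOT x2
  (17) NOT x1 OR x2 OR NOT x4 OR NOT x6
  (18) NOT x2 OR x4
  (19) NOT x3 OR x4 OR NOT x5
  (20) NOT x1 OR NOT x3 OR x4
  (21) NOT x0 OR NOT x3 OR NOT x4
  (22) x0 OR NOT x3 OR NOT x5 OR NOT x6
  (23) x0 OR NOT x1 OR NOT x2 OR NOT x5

x0: True; x1: False; x2: True; x3: False; x4: True; x5: False; x6: False

Unit clause (x2) forces x2 = True.
Unit clause (x0) forces x0 = True.
In (NOT x2 OR x4) only x4 is left, so x4 = True.
In (NOT x0 OR NOT x3 OR NOT x4) only NOT x3 is left, so x3 = False.
In (NOT x1 OR x3) only NOT x1 is left, so x1 = False.
In (x3 OR NOT x5) only NOT x5 is left, so x5 = False.
In (x5 OR NOT x6) only NOT x6 is left, so x6 = False.
All clauses satisfied.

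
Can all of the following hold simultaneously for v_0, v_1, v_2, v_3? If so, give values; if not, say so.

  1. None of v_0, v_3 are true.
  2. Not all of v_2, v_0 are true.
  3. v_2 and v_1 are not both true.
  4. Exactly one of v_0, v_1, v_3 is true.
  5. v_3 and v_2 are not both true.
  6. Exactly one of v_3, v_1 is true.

v_0 = False; v_1 = True; v_2 = False; v_3 = False

  (1) {v_0, v_3}: 0 true — none ✓
  (2) {v_2, v_0}: 0/2 true — not all ✓
  (3) v_2=F, v_1=T — not both ✓
  (4) {v_0, v_1, v_3}: 1 true — exactly one ✓
  (5) v_3=F, v_2=F — not both ✓
  (6) {v_3, v_1}: 1 true — exactly one ✓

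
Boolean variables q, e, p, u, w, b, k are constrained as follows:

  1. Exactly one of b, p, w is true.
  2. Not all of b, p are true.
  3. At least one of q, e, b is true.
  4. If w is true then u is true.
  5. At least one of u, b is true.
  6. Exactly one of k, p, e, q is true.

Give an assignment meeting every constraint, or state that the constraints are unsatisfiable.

q: True; e: False; p: False; u: False; w: False; b: True; k: False

  (1) {b, p, w}: 1 true — exactly one ✓
  (2) {b, p}: 1/2 true — not all ✓
  (3) {q, e, b}: 2 true — at least one ✓
  (4) w=F ⇒ u: vacuous ✓
  (5) {u, b}: 1 true — at least one ✓
  (6) {k, p, e, q}: 1 true — exactly one ✓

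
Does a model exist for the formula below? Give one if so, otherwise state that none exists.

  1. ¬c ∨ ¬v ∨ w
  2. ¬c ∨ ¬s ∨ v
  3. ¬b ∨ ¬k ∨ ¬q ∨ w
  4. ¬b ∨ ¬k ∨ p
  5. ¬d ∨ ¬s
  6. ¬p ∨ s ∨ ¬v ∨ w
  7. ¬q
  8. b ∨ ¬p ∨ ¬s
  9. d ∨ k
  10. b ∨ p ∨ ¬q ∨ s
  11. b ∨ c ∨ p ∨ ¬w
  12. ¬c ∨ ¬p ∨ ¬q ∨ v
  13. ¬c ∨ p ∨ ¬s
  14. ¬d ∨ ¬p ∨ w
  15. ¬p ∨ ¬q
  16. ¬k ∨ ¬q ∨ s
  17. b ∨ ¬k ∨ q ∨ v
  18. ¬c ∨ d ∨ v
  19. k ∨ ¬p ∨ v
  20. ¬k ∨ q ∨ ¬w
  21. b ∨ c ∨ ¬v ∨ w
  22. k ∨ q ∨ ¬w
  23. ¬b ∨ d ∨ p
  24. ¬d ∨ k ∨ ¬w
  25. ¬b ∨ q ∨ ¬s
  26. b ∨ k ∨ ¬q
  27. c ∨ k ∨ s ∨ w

Unit clause (¬q) forces q = False.
Set s = False.
Try w = True:
  (¬k ∨ q ∨ ¬w) forces k = False.
  clause (k ∨ q ∨ ¬w) is falsified — backtrack.
So w = False.
Set p = False.
Set b = False.
Try k = True:
  (b ∨ ¬k ∨ q ∨ v) forces v = True.
  (¬c ∨ ¬v ∨ w) forces c = False.
  clause (b ∨ c ∨ ¬v ∨ w) is falsified — backtrack.
So k = False.
  then (d ∨ k) forces d = True.
  then (c ∨ k ∨ s ∨ w) forces c = True.
  then (¬c ∨ ¬v ∨ w) forces v = False.
All clauses satisfied.

s=F; w=F; p=F; b=F; k=F; d=T; v=F; c=T; q=F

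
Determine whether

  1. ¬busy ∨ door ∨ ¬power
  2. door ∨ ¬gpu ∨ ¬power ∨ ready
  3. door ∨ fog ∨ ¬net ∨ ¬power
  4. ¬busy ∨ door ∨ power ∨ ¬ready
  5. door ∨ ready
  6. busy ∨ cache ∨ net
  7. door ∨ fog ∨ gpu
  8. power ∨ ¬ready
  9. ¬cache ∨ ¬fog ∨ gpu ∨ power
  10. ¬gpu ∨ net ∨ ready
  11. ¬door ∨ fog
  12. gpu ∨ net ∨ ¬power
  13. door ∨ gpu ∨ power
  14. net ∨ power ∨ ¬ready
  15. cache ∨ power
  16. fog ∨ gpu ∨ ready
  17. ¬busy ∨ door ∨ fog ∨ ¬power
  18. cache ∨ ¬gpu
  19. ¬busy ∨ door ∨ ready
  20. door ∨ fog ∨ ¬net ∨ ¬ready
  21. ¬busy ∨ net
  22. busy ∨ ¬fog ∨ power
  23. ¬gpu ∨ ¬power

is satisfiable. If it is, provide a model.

fog=T, ready=F, power=T, cache=F, door=T, gpu=F, busy=T, net=T

Try fog = False:
  (¬door ∨ fog) forces door = False.
  (door ∨ ready) forces ready = True.
  (door ∨ fog ∨ gpu) forces gpu = True.
  (power ∨ ¬ready) forces power = True.
  clause (¬gpu ∨ ¬power) is falsified — backtrack.
So fog = True.
Set ready = False.
  then (door ∨ ready) forces door = True.
Set power = True.
  then (¬gpu ∨ ¬power) forces gpu = False.
  then (gpu ∨ net ∨ ¬power) forces net = True.
Set cache = False.
Set busy = True.
All clauses satisfied.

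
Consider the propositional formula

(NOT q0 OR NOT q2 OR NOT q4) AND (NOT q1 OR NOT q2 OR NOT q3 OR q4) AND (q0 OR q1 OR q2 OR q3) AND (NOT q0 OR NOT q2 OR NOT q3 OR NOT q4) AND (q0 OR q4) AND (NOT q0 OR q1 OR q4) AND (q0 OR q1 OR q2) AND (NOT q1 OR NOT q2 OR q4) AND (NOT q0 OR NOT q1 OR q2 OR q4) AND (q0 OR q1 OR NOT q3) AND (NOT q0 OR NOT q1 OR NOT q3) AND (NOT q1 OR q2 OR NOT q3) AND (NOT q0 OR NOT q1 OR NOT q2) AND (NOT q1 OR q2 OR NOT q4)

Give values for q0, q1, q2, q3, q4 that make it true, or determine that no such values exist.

Set q0 = False.
  then (q0 OR q4) forces q4 = True.
Set q1 = True.
  then (NOT q1 OR q2 OR NOT q4) forces q2 = True.
Set q3 = True.
All clauses satisfied.

q0=F, q1=T, q2=T, q3=T, q4=T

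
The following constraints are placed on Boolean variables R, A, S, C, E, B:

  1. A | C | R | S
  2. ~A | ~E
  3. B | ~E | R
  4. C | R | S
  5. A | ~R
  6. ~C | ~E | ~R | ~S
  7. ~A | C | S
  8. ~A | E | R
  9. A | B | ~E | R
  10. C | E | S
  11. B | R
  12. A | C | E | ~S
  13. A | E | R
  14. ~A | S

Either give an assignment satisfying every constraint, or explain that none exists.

Set R = True.
  then (A | ~R) forces A = True.
  then (~A | S) forces S = True.
  then (~A | ~E) forces E = False.
Set C = False.
Set B = True.
All clauses satisfied.

R = True; A = True; S = True; C = False; E = False; B = True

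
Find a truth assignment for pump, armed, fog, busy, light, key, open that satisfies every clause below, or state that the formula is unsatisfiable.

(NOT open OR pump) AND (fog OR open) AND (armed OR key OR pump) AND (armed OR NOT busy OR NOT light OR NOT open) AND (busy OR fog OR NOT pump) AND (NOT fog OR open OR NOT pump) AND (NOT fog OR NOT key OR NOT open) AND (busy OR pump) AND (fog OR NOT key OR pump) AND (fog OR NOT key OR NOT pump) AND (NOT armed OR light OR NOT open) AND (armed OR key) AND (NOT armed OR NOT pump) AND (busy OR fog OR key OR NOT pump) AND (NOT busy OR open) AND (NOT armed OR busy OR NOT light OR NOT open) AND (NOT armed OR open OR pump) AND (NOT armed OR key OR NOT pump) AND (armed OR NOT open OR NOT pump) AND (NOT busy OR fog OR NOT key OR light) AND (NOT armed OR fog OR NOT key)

The formula is unsatisfiable.

Case open = True:
  (NOT open OR pump) forces pump = True.
  (NOT armed OR NOT pump) forces armed = False.
  Clause (armed OR NOT open OR NOT pump) is falsified — contradiction.
Case open = False:
  (fog OR open) forces fog = True.
  (NOT fog OR open OR NOT pump) forces pump = False.
  (busy OR pump) forces busy = True.
  Clause (NOT busy OR open) is falsified — contradiction.
Both cases fail, so the formula is unsatisfiable.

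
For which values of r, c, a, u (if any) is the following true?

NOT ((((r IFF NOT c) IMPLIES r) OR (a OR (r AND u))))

r = False; c = True; a = False; u = True

  NOT ((((r IFF NOT c) IMPLIES r) OR (a OR (r AND u)))) = True
    ((r IFF NOT c) IMPLIES r) OR (a OR (r AND u)) = False
      (r IFF NOT c) IMPLIES r = False
        r IFF NOT c = True
          NOT c = False
      a OR (r AND u) = False
        r AND u = False
The formula evaluates to True.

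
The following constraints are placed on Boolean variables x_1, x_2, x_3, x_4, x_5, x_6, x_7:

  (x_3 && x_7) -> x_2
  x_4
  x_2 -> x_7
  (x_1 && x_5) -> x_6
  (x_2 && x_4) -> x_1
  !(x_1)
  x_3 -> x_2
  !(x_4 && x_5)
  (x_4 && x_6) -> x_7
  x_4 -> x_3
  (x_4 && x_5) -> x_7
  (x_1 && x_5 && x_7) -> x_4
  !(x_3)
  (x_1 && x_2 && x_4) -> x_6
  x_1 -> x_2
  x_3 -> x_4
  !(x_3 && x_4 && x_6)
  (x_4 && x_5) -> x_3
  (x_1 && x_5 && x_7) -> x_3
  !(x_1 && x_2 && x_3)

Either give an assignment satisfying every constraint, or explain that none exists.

Case x_3 = True:
  Clause (!x_3) is falsified — contradiction.
Case x_3 = False:
  (x_4) forces x_4 = True.
  Clause (x_3 || !x_4) is falsified — contradiction.
Both cases fail, so the formula is unsatisfiable.

The formula is unsatisfiable.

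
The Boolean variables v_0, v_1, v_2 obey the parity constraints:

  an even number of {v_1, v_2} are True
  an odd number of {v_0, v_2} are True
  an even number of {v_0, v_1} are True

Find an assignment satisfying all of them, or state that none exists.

No satisfying assignment exists.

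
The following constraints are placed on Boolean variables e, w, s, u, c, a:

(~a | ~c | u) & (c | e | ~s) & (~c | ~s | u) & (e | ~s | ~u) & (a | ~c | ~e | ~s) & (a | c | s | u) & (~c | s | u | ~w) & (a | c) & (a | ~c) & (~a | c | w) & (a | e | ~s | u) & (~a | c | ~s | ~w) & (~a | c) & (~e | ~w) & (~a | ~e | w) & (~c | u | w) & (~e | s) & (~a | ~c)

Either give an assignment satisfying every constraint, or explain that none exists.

The formula is unsatisfiable.

Case c = True:
  (a | ~c) forces a = True.
  Clause (~a | ~c) is falsified — contradiction.
Case c = False:
  (a | c) forces a = True.
  Clause (~a | c) is falsified — contradiction.
Both cases fail, so the formula is unsatisfiable.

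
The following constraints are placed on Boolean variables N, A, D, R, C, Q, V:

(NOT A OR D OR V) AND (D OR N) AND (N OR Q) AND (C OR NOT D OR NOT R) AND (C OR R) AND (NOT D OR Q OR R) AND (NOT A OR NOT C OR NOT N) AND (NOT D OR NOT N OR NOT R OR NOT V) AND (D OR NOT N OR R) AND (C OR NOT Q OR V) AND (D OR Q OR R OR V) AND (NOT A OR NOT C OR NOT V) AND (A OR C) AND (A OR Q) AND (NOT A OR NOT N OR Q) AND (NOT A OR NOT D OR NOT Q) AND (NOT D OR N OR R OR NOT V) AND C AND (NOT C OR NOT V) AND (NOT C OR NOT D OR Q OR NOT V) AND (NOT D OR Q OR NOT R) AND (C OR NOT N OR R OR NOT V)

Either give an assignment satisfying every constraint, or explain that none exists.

N=T, A=F, D=F, R=T, C=T, Q=T, V=F

Unit clause (C) forces C = True.
In (NOT C OR NOT V) only NOT V is left, so V = False.
Set N = True.
  then (NOT A OR NOT C OR NOT N) forces A = False.
  then (A OR Q) forces Q = True.
Set D = False.
  then (D OR NOT N OR R) forces R = True.
All clauses satisfied.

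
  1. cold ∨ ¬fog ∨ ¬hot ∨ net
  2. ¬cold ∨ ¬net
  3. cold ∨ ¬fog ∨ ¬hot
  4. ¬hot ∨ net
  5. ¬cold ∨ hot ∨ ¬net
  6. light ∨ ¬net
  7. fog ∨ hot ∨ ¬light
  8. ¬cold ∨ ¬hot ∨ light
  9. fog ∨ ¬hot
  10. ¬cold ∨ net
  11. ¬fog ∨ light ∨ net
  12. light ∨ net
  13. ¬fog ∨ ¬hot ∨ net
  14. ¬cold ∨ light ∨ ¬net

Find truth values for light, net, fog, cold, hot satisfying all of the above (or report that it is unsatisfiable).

Try light = False:
  (light ∨ ¬net) forces net = False.
  clause (light ∨ net) is falsified — backtrack.
So light = True.
Set net = True.
  then (¬cold ∨ ¬net) forces cold = False.
Set fog = True.
  then (cold ∨ ¬fog ∨ ¬hot) forces hot = False.
All clauses satisfied.

light=T; net=T; fog=T; cold=F; hot=F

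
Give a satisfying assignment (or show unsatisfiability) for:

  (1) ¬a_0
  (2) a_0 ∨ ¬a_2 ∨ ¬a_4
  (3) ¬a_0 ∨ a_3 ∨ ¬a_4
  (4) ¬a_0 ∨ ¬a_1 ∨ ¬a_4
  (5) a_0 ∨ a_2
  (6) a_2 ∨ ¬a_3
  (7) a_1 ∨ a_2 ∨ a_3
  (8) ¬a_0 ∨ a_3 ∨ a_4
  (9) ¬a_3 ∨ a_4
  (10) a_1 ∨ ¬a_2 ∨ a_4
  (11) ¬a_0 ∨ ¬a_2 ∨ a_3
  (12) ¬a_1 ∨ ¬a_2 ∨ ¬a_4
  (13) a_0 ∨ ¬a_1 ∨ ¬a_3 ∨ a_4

a_0=F; a_1=T; a_2=T; a_3=F; a_4=F

Unit clause (¬a_0) forces a_0 = False.
In (a_0 ∨ a_2) only a_2 is left, so a_2 = True.
In (a_0 ∨ ¬a_2 ∨ ¬a_4) only ¬a_4 is left, so a_4 = False.
In (¬a_3 ∨ a_4) only ¬a_3 is left, so a_3 = False.
In (a_1 ∨ ¬a_2 ∨ a_4) only a_1 is left, so a_1 = True.
All clauses satisfied.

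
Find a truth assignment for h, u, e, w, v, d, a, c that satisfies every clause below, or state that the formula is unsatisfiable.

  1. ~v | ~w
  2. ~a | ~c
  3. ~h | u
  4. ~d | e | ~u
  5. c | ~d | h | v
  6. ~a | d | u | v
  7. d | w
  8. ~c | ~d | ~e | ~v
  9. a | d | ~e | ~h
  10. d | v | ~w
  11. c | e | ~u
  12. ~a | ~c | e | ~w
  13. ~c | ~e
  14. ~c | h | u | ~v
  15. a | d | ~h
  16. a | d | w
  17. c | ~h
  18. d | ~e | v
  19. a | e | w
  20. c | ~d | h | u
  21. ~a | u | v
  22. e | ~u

Try h = True:
  (~h | u) forces u = True.
  (c | ~h) forces c = True.
  (~a | ~c) forces a = False.
  (~c | ~e) forces e = False.
  clause (e | ~u) is falsified — backtrack.
So h = False.
Set u = True.
  then (e | ~u) forces e = True.
  then (~c | ~e) forces c = False.
Set w = False.
  then (d | w) forces d = True.
  then (c | ~d | h | v) forces v = True.
Set a = False.
All clauses satisfied.

h = False; u = True; e = True; w = False; v = True; d = True; a = False; c = False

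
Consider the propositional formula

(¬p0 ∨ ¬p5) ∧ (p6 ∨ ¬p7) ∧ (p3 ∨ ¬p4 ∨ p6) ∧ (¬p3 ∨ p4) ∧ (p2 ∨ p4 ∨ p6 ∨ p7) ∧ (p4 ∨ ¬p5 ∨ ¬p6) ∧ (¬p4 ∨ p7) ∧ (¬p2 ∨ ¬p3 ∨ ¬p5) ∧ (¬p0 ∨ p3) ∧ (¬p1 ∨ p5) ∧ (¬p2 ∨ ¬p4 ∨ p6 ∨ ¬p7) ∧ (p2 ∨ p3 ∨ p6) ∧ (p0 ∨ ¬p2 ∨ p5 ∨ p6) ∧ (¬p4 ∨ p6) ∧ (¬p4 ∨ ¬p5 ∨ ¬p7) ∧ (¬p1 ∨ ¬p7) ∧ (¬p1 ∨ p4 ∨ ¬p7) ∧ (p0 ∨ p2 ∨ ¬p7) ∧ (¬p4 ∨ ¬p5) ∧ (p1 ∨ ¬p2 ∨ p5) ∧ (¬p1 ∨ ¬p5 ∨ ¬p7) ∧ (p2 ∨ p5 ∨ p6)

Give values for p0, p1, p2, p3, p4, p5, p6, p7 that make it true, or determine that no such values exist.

Set p0 = False.
Set p1 = False.
Set p2 = True.
  then (p1 ∨ ¬p2 ∨ p5) forces p5 = True.
  then (¬p2 ∨ ¬p3 ∨ ¬p5) forces p3 = False.
  then (¬p4 ∨ ¬p5) forces p4 = False.
  then (p4 ∨ ¬p5 ∨ ¬p6) forces p6 = False.
  then (p6 ∨ ¬p7) forces p7 = False.
All clauses satisfied.

p0 = False; p1 = False; p2 = True; p3 = False; p4 = False; p5 = True; p6 = False; p7 = False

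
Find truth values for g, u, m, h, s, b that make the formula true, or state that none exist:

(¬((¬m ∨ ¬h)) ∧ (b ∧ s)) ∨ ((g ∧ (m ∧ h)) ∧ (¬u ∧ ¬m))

g=T, u=F, m=T, h=T, s=T, b=T

  (¬((¬m ∨ ¬h)) ∧ (b ∧ s)) ∨ ((g ∧ (m ∧ h)) ∧ (¬u ∧ ¬m)) = True
    ¬((¬m ∨ ¬h)) ∧ (b ∧ s) = True
      ¬((¬m ∨ ¬h)) = True
        ¬m ∨ ¬h = False
          ¬m = False
          ¬h = False
      b ∧ s = True
    (g ∧ (m ∧ h)) ∧ (¬u ∧ ¬m) = False
      g ∧ (m ∧ h) = True
        m ∧ h = True
      ¬u ∧ ¬m = False
        ¬u = True
        ¬m = False
The formula evaluates to True.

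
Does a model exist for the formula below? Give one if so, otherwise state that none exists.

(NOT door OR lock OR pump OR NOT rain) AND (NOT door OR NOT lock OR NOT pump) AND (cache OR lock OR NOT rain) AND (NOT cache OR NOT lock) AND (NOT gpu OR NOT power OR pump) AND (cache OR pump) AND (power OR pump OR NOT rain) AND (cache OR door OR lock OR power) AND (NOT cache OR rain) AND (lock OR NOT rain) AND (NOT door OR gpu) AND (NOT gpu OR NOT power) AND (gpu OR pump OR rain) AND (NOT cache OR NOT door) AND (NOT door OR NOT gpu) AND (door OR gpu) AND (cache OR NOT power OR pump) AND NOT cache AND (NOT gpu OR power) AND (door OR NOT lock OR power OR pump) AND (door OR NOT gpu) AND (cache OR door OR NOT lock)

Unsatisfiable — no assignment works.

Case door = True:
  (NOT door OR gpu) forces gpu = True.
  Clause (NOT door OR NOT gpu) is falsified — contradiction.
Case door = False:
  (door OR gpu) forces gpu = True.
  Clause (door OR NOT gpu) is falsified — contradiction.
Both cases fail, so the formula is unsatisfiable.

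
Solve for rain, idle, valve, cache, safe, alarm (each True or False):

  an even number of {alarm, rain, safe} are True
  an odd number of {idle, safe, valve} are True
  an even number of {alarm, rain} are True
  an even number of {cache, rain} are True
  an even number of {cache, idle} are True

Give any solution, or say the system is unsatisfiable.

rain = False, idle = False, valve = True, cache = False, safe = False, alarm = False

{alarm, rain, safe}: 0 true → even ✓
{idle, safe, valve}: 1 true → odd ✓
{alarm, rain}: 0 true → even ✓
{cache, rain}: 0 true → even ✓
{cache, idle}: 0 true → even ✓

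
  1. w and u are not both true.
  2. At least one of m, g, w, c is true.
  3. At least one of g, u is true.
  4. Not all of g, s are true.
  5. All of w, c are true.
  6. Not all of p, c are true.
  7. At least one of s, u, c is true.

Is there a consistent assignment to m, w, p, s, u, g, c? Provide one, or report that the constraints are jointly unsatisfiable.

m=F; w=T; p=F; s=F; u=F; g=T; c=T

  (1) w=T, u=F — not both ✓
  (2) {m, g, w, c}: 3 true — at least one ✓
  (3) {g, u}: 1 true — at least one ✓
  (4) {g, s}: 1/2 true — not all ✓
  (5) {w, c}: all 2 true ✓
  (6) {p, c}: 1/2 true — not all ✓
  (7) {s, u, c}: 1 true — at least one ✓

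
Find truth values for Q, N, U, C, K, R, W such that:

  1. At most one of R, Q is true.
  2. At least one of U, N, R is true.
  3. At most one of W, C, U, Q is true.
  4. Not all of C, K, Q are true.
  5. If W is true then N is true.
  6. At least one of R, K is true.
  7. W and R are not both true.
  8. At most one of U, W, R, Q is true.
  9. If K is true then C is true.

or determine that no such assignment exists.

Q = False; N = False; U = False; C = True; K = True; R = True; W = False

  (1) {R, Q}: 1 true — at most one ✓
  (2) {U, N, R}: 1 true — at least one ✓
  (3) {W, C, U, Q}: 1 true — at most one ✓
  (4) {C, K, Q}: 2/3 true — not all ✓
  (5) W=F ⇒ N: vacuous ✓
  (6) {R, K}: 2 true — at least one ✓
  (7) W=F, R=T — not both ✓
  (8) {U, W, R, Q}: 1 true — at most one ✓
  (9) K=T ⇒ C: T ✓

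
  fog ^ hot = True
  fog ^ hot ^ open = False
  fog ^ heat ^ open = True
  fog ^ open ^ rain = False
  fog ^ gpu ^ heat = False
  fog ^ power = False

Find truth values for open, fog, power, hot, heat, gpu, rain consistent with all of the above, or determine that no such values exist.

open = True, fog = True, power = True, hot = False, heat = True, gpu = False, rain = False

fog ^ hot = T ^ F = True ✓
fog ^ hot ^ open = T ^ F ^ T = False ✓
fog ^ heat ^ open = T ^ T ^ T = True ✓
fog ^ open ^ rain = T ^ T ^ F = False ✓
fog ^ gpu ^ heat = T ^ F ^ T = False ✓
fog ^ power = T ^ T = False ✓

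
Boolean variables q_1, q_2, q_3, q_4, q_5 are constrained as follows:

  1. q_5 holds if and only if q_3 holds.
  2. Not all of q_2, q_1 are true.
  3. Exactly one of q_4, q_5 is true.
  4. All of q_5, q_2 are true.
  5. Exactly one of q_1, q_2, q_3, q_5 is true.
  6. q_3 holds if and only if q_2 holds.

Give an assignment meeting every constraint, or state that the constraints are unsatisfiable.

Unsatisfiable — no assignment works.

Case q_5 = True:
  (1) with q_5=T forces q_3 = True.
  Constraint (5) is violated (q_3=T, q_5=T) — contradiction.
Case q_5 = False:
  Constraint (4) is violated (q_5=F) — contradiction.
Both cases fail — unsatisfiable.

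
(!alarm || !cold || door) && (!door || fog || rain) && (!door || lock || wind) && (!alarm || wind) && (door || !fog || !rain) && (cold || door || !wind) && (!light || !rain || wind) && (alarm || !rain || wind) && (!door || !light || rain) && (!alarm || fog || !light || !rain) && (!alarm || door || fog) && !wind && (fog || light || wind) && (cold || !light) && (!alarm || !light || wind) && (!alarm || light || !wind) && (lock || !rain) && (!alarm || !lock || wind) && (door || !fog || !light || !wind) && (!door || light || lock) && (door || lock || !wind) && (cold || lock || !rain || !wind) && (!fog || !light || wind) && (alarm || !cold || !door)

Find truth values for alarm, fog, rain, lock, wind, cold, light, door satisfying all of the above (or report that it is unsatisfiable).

alarm=F, fog=F, rain=F, lock=F, wind=F, cold=T, light=T, door=F

Unit clause (!wind) forces wind = False.
In (!alarm || wind) only !alarm is left, so alarm = False.
In (alarm || !rain || wind) only !rain is left, so rain = False.
Set fog = False.
  then (!door || fog || rain) forces door = False.
  then (fog || light || wind) forces light = True.
  then (cold || !light) forces cold = True.
Set lock = False.
All clauses satisfied.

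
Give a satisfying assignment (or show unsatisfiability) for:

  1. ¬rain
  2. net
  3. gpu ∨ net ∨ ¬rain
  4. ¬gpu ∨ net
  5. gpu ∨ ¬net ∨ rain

gpu = True; rain = False; net = True

Unit clause (¬rain) forces rain = False.
Unit clause (net) forces net = True.
In (gpu ∨ ¬net ∨ rain) only gpu is left, so gpu = True.
Check each clause:
  (¬rain): ¬rain holds.
  (net): net holds.
  (gpu ∨ net ∨ ¬rain): gpu holds.
  (¬gpu ∨ net): net holds.
  (gpu ∨ ¬net ∨ rain): gpu holds.
All clauses satisfied.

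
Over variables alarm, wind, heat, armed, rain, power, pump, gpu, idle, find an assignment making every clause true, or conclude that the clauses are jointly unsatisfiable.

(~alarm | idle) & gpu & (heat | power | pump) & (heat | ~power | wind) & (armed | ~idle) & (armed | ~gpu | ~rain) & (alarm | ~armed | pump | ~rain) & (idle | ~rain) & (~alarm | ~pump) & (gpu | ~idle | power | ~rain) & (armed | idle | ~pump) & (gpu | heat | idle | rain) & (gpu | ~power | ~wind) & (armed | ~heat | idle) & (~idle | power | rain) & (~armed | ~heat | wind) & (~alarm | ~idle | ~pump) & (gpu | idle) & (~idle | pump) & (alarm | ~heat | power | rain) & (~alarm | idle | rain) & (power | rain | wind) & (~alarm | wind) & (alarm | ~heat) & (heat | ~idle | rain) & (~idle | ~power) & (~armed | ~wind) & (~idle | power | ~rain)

alarm=F; wind=T; heat=F; armed=F; rain=F; power=T; pump=F; gpu=T; idle=F

Unit clause (gpu) forces gpu = True.
Try alarm = True:
  (~alarm | idle) forces idle = True.
  (armed | ~idle) forces armed = True.
  (~alarm | ~pump) forces pump = False.
  clause (~idle | pump) is falsified — backtrack.
So alarm = False.
  then (alarm | ~heat) forces heat = False.
Set wind = True.
  then (~armed | ~wind) forces armed = False.
  then (armed | ~idle) forces idle = False.
  then (armed | ~gpu | ~rain) forces rain = False.
  then (armed | idle | ~pump) forces pump = False.
  then (heat | power | pump) forces power = True.
All clauses satisfied.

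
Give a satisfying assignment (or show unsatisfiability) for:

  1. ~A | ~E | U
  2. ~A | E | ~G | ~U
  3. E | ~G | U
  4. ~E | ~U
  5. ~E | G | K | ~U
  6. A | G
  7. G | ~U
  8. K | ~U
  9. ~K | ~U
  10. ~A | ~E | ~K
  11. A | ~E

G = False, K = False, E = False, U = False, A = True

Set G = False.
  then (A | G) forces A = True.
  then (G | ~U) forces U = False.
  then (~A | ~E | U) forces E = False.
Set K = False.
All clauses satisfied.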